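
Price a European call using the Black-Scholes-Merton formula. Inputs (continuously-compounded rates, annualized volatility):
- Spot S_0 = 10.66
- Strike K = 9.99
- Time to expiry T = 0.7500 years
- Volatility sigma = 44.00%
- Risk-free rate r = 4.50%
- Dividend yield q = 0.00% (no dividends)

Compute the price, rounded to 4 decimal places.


Answer: Price = 2.0864

Derivation:
d1 = (ln(S/K) + (r - q + 0.5*sigma^2) * T) / (sigma * sqrt(T)) = 0.44945098
d2 = d1 - sigma * sqrt(T) = 0.06839980
exp(-rT) = 0.96681318; exp(-qT) = 1.00000000
C = S_0 * exp(-qT) * N(d1) - K * exp(-rT) * N(d2)
N(d1) = 0.67344682; N(d2) = 0.52726631
C = 10.6600 * 1.00000000 * 0.67344682 - 9.9900 * 0.96681318 * 0.52726631 = 2.0864


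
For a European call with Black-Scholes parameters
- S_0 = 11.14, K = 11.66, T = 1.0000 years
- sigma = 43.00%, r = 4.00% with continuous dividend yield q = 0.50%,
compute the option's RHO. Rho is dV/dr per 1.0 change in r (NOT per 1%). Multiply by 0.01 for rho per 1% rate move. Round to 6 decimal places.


d1 = 0.1902977990; d2 = -0.2397022010
phi(d1) = 0.3917837853; exp(-qT) = 0.9950124792; exp(-rT) = 0.9607894392
N(d2) = 0.4052805643
Rho = K*T*exp(-rT)*N(d2) = 11.6600 * 1.0000 * 0.9607894392 * 0.4052805643 = 4.540279

Answer: Rho = 4.540279


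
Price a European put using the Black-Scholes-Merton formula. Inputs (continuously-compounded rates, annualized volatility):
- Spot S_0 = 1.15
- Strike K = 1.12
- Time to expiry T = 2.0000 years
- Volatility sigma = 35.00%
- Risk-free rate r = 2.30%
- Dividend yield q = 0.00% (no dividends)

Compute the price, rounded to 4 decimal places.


d1 = (ln(S/K) + (r - q + 0.5*sigma^2) * T) / (sigma * sqrt(T)) = 0.39382465
d2 = d1 - sigma * sqrt(T) = -0.10115010
exp(-rT) = 0.95504196; exp(-qT) = 1.00000000
P = K * exp(-rT) * N(-d2) - S_0 * exp(-qT) * N(-d1)
N(-d1) = 0.34685525; N(-d2) = 0.54028434
P = 1.1200 * 0.95504196 * 0.54028434 - 1.1500 * 1.00000000 * 0.34685525 = 0.1790

Answer: Price = 0.1790


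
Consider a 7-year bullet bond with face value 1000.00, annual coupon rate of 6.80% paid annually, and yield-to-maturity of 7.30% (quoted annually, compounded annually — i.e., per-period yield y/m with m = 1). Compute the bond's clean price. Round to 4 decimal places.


Coupon per period c = face * coupon_rate / m = 68.000000
Periods per year m = 1; per-period yield y/m = 0.073000
Number of cashflows N = 7
Cashflows (t years, CF_t, discount factor 1/(1+y/m)^(m*t), PV):
  t = 1.0000: CF_t = 68.000000, DF = 0.931966, PV = 63.373719
  t = 2.0000: CF_t = 68.000000, DF = 0.868561, PV = 59.062179
  t = 3.0000: CF_t = 68.000000, DF = 0.809470, PV = 55.043970
  t = 4.0000: CF_t = 68.000000, DF = 0.754399, PV = 51.299133
  t = 5.0000: CF_t = 68.000000, DF = 0.703075, PV = 47.809071
  t = 6.0000: CF_t = 68.000000, DF = 0.655242, PV = 44.556450
  t = 7.0000: CF_t = 1068.000000, DF = 0.610663, PV = 652.188594
Price P = sum_t PV_t = 973.333115

Answer: Price = 973.3331


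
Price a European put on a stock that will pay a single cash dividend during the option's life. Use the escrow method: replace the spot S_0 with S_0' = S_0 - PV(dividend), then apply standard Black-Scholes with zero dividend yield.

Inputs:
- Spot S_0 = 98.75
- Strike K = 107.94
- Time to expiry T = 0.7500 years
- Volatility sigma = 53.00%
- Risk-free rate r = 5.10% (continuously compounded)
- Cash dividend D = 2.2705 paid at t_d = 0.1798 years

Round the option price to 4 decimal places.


Answer: Price = 22.1118

Derivation:
PV(D) = D * exp(-r * t_d) = 2.2705 * 0.99087211 = 2.24977514
S_0' = S_0 - PV(D) = 98.7500 - 2.24977514 = 96.50022486
d1 = (ln(S_0'/K) + (r + sigma^2/2)*T) / (sigma*sqrt(T)) = 0.06875331
d2 = d1 - sigma*sqrt(T) = -0.39024015
exp(-rT) = 0.96247229
N(-d1) = 0.47259299; N(-d2) = 0.65182051
P = K * exp(-rT) * N(-d2) - S_0' * N(-d1) = 107.9400 * 0.96247229 * 0.65182051 - 96.50022486 * 0.47259299 = 22.1118


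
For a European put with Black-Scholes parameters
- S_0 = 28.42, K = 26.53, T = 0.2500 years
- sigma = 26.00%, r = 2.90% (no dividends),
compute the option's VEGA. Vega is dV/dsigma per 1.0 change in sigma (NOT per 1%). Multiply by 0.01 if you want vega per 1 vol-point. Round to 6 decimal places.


Answer: Vega = 4.589048

Derivation:
d1 = 0.6501304194; d2 = 0.5201304194
phi(d1) = 0.3229449789; exp(-qT) = 1.0000000000; exp(-rT) = 0.9927762179
Vega = S * exp(-qT) * phi(d1) * sqrt(T) = 28.4200 * 1.0000000000 * 0.3229449789 * 0.5000000000 = 4.589048


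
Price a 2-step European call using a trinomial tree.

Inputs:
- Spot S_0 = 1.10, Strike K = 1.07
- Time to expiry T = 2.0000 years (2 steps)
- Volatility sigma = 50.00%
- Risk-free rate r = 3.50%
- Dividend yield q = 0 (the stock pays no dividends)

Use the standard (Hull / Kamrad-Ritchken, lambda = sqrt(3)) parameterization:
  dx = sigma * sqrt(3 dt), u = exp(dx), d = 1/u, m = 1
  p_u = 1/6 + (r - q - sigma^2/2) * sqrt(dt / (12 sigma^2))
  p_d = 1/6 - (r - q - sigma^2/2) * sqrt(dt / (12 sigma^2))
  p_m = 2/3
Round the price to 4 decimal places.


Answer: Price = V(0,0) = 0.2973

Derivation:
dt = T/N = 1.000000; dx = sigma*sqrt(3*dt) = 0.866025
u = exp(dx) = 2.377443; d = 1/u = 0.420620
p_u = 0.114705, p_m = 0.666667, p_d = 0.218628
Discount per step: exp(-r*dt) = 0.965605
Stock lattice S(k, j) with j the centered position index:
  k=0: S(0,+0) = 1.1000
  k=1: S(1,-1) = 0.4627; S(1,+0) = 1.1000; S(1,+1) = 2.6152
  k=2: S(2,-2) = 0.1946; S(2,-1) = 0.4627; S(2,+0) = 1.1000; S(2,+1) = 2.6152; S(2,+2) = 6.2175
Terminal payoffs V(N, j) = max(S_T - K, 0):
  V(2,-2) = 0.000000; V(2,-1) = 0.000000; V(2,+0) = 0.030000; V(2,+1) = 1.545187; V(2,+2) = 5.147457
Backward induction: V(k, j) = exp(-r*dt) * [p_u * V(k+1, j+1) + p_m * V(k+1, j) + p_d * V(k+1, j-1)]
  V(1,-1) = exp(-r*dt) * [p_u*0.030000 + p_m*0.000000 + p_d*0.000000] = 0.003323
  V(1,+0) = exp(-r*dt) * [p_u*1.545187 + p_m*0.030000 + p_d*0.000000] = 0.190457
  V(1,+1) = exp(-r*dt) * [p_u*5.147457 + p_m*1.545187 + p_d*0.030000] = 1.571159
  V(0,+0) = exp(-r*dt) * [p_u*1.571159 + p_m*0.190457 + p_d*0.003323] = 0.297327


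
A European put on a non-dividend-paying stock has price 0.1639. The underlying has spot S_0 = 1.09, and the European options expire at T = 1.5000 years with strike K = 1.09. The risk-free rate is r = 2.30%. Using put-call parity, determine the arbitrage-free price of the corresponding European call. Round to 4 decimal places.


Put-call parity: C - P = S_0 * exp(-qT) - K * exp(-rT).
S_0 * exp(-qT) = 1.0900 * 1.00000000 = 1.09000000
K * exp(-rT) = 1.0900 * 0.96608834 = 1.05303629
C = P + S*exp(-qT) - K*exp(-rT)
C = 0.1639 + 1.09000000 - 1.05303629 = 0.2009

Answer: Call price = 0.2009


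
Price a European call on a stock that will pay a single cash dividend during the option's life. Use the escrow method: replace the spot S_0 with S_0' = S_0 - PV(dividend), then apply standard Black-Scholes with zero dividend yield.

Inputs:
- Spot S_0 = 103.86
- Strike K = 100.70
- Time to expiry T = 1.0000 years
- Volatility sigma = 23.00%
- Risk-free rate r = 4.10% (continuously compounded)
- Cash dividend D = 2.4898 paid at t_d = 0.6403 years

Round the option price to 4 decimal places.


Answer: Price = 11.6560

Derivation:
PV(D) = D * exp(-r * t_d) = 2.4898 * 0.97408930 = 2.42528753
S_0' = S_0 - PV(D) = 103.8600 - 2.42528753 = 101.43471247
d1 = (ln(S_0'/K) + (r + sigma^2/2)*T) / (sigma*sqrt(T)) = 0.32486767
d2 = d1 - sigma*sqrt(T) = 0.09486767
exp(-rT) = 0.95982913
N(d1) = 0.62735939; N(d2) = 0.53779003
C = S_0' * N(d1) - K * exp(-rT) * N(d2) = 101.43471247 * 0.62735939 - 100.7000 * 0.95982913 * 0.53779003 = 11.6560


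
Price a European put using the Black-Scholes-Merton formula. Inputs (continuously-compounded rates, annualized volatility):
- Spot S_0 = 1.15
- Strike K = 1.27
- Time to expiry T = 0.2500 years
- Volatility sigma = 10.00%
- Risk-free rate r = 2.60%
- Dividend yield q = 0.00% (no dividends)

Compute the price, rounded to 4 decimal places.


d1 = (ln(S/K) + (r - q + 0.5*sigma^2) * T) / (sigma * sqrt(T)) = -1.83009916
d2 = d1 - sigma * sqrt(T) = -1.88009916
exp(-rT) = 0.99352108; exp(-qT) = 1.00000000
P = K * exp(-rT) * N(-d2) - S_0 * exp(-qT) * N(-d1)
N(-d1) = 0.96638244; N(-d2) = 0.96995272
P = 1.2700 * 0.99352108 * 0.96995272 - 1.1500 * 1.00000000 * 0.96638244 = 0.1125

Answer: Price = 0.1125


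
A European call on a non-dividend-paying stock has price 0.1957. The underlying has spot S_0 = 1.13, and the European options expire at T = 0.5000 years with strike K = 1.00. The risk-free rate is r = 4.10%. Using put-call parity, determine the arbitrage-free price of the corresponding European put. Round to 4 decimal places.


Answer: Put price = 0.0454

Derivation:
Put-call parity: C - P = S_0 * exp(-qT) - K * exp(-rT).
S_0 * exp(-qT) = 1.1300 * 1.00000000 = 1.13000000
K * exp(-rT) = 1.0000 * 0.97970870 = 0.97970870
P = C - S*exp(-qT) + K*exp(-rT)
P = 0.1957 - 1.13000000 + 0.97970870 = 0.0454


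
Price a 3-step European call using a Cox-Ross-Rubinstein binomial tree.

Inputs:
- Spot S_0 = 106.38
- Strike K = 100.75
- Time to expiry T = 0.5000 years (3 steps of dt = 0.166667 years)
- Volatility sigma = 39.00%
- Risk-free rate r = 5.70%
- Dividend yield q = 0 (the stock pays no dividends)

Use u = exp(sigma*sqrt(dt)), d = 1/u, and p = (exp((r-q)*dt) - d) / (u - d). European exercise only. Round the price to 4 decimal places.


dt = T/N = 0.166667
u = exp(sigma*sqrt(dt)) = 1.172592; d = 1/u = 0.852811
p = (exp((r-q)*dt) - d) / (u - d) = 0.490129
Discount per step: exp(-r*dt) = 0.990545
Stock lattice S(k, i) with i counting down-moves:
  k=0: S(0,0) = 106.3800
  k=1: S(1,0) = 124.7404; S(1,1) = 90.7221
  k=2: S(2,0) = 146.2696; S(2,1) = 106.3800; S(2,2) = 77.3688
  k=3: S(3,0) = 171.5145; S(3,1) = 124.7404; S(3,2) = 90.7221; S(3,3) = 65.9810
Terminal payoffs V(N, i) = max(S_T - K, 0):
  V(3,0) = 70.764548; V(3,1) = 23.990356; V(3,2) = 0.000000; V(3,3) = 0.000000
Backward induction: V(k, i) = exp(-r*dt) * [p * V(k+1, i) + (1-p) * V(k+1, i+1)].
  V(2,0) = exp(-r*dt) * [p*70.764548 + (1-p)*23.990356] = 46.472158
  V(2,1) = exp(-r*dt) * [p*23.990356 + (1-p)*0.000000] = 11.647195
  V(2,2) = exp(-r*dt) * [p*0.000000 + (1-p)*0.000000] = 0.000000
  V(1,0) = exp(-r*dt) * [p*46.472158 + (1-p)*11.647195] = 28.444413
  V(1,1) = exp(-r*dt) * [p*11.647195 + (1-p)*0.000000] = 5.654654
  V(0,0) = exp(-r*dt) * [p*28.444413 + (1-p)*5.654654] = 16.665501

Answer: Price = V(0,0) = 16.6655


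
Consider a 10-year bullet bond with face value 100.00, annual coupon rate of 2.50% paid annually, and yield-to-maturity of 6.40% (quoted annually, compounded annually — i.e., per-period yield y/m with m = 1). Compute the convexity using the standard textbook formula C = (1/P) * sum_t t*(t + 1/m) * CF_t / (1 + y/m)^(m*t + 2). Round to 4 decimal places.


Coupon per period c = face * coupon_rate / m = 2.500000
Periods per year m = 1; per-period yield y/m = 0.064000
Number of cashflows N = 10
Cashflows (t years, CF_t, discount factor 1/(1+y/m)^(m*t), PV):
  t = 1.0000: CF_t = 2.500000, DF = 0.939850, PV = 2.349624
  t = 2.0000: CF_t = 2.500000, DF = 0.883317, PV = 2.208293
  t = 3.0000: CF_t = 2.500000, DF = 0.830185, PV = 2.075464
  t = 4.0000: CF_t = 2.500000, DF = 0.780249, PV = 1.950624
  t = 5.0000: CF_t = 2.500000, DF = 0.733317, PV = 1.833293
  t = 6.0000: CF_t = 2.500000, DF = 0.689208, PV = 1.723020
  t = 7.0000: CF_t = 2.500000, DF = 0.647752, PV = 1.619379
  t = 8.0000: CF_t = 2.500000, DF = 0.608789, PV = 1.521973
  t = 9.0000: CF_t = 2.500000, DF = 0.572170, PV = 1.430426
  t = 10.0000: CF_t = 102.500000, DF = 0.537754, PV = 55.119794
Price P = sum_t PV_t = 71.831890
Convexity numerator sum_t t*(t + 1/m) * CF_t / (1+y/m)^(m*t + 2):
  t = 1.0000: term = 4.150927
  t = 2.0000: term = 11.703742
  t = 3.0000: term = 21.999515
  t = 4.0000: term = 34.460394
  t = 5.0000: term = 48.581382
  t = 6.0000: term = 63.922871
  t = 7.0000: term = 80.103849
  t = 8.0000: term = 96.795736
  t = 9.0000: term = 113.716795
  t = 10.0000: term = 5355.709533
Convexity = (1/P) * sum = 5831.144745 / 71.831890 = 81.177660

Answer: Convexity = 81.1777


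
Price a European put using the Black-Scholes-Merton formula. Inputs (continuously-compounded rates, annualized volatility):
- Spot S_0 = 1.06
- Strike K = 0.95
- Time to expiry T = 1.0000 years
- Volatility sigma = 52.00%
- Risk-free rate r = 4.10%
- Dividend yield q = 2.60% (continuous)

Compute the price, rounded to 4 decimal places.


d1 = (ln(S/K) + (r - q + 0.5*sigma^2) * T) / (sigma * sqrt(T)) = 0.49954270
d2 = d1 - sigma * sqrt(T) = -0.02045730
exp(-rT) = 0.95982913; exp(-qT) = 0.97433509
P = K * exp(-rT) * N(-d2) - S_0 * exp(-qT) * N(-d1)
N(-d1) = 0.30869856; N(-d2) = 0.50816071
P = 0.9500 * 0.95982913 * 0.50816071 - 1.0600 * 0.97433509 * 0.30869856 = 0.1445

Answer: Price = 0.1445


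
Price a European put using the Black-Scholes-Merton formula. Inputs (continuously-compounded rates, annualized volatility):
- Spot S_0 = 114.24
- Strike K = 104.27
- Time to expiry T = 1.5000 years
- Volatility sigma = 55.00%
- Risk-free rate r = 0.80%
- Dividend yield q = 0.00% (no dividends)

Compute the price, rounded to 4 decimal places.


d1 = (ln(S/K) + (r - q + 0.5*sigma^2) * T) / (sigma * sqrt(T)) = 0.49018418
d2 = d1 - sigma * sqrt(T) = -0.18342550
exp(-rT) = 0.98807171; exp(-qT) = 1.00000000
P = K * exp(-rT) * N(-d2) - S_0 * exp(-qT) * N(-d1)
N(-d1) = 0.31200179; N(-d2) = 0.57276791
P = 104.2700 * 0.98807171 * 0.57276791 - 114.2400 * 1.00000000 * 0.31200179 = 23.3670

Answer: Price = 23.3670


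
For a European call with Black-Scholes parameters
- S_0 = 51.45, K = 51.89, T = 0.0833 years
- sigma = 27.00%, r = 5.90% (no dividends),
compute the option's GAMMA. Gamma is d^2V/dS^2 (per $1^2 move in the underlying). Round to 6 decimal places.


d1 = -0.0072458622; d2 = -0.0851725585
phi(d1) = 0.3989318078; exp(-qT) = 1.0000000000; exp(-rT) = 0.9950973574
Gamma = exp(-qT) * phi(d1) / (S * sigma * sqrt(T)) = 1.0000000000 * 0.3989318078 / (51.4500 * 0.2700 * 0.2886173938) = 0.099501

Answer: Gamma = 0.099501


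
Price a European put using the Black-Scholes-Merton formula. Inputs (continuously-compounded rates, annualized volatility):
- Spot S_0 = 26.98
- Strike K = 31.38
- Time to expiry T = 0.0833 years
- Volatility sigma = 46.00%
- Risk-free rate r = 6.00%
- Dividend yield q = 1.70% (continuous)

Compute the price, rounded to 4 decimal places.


d1 = (ln(S/K) + (r - q + 0.5*sigma^2) * T) / (sigma * sqrt(T)) = -1.04455918
d2 = d1 - sigma * sqrt(T) = -1.17732318
exp(-rT) = 0.99501447; exp(-qT) = 0.99858490
P = K * exp(-rT) * N(-d2) - S_0 * exp(-qT) * N(-d1)
N(-d1) = 0.85188662; N(-d2) = 0.88046673
P = 31.3800 * 0.99501447 * 0.88046673 - 26.9800 * 0.99858490 * 0.85188662 = 4.5399

Answer: Price = 4.5399


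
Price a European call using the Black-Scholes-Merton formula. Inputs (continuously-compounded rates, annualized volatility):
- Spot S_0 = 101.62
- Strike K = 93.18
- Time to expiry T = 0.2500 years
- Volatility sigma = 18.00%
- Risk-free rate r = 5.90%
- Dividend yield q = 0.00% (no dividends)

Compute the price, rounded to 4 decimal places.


d1 = (ln(S/K) + (r - q + 0.5*sigma^2) * T) / (sigma * sqrt(T)) = 1.17230289
d2 = d1 - sigma * sqrt(T) = 1.08230289
exp(-rT) = 0.98535825; exp(-qT) = 1.00000000
C = S_0 * exp(-qT) * N(d1) - K * exp(-rT) * N(d2)
N(d1) = 0.87946226; N(d2) = 0.86044102
C = 101.6200 * 1.00000000 * 0.87946226 - 93.1800 * 0.98535825 * 0.86044102 = 10.3690

Answer: Price = 10.3690


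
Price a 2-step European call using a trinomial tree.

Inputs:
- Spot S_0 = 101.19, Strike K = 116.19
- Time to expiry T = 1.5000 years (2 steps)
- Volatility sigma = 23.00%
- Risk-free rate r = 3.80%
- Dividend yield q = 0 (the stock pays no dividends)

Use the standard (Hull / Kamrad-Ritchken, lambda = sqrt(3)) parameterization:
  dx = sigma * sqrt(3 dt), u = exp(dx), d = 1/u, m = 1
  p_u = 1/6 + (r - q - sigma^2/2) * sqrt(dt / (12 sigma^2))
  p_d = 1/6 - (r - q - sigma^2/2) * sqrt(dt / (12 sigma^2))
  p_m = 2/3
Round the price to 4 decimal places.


dt = T/N = 0.750000; dx = sigma*sqrt(3*dt) = 0.345000
u = exp(dx) = 1.411990; d = 1/u = 0.708220
p_u = 0.179221, p_m = 0.666667, p_d = 0.154112
Discount per step: exp(-r*dt) = 0.971902
Stock lattice S(k, j) with j the centered position index:
  k=0: S(0,+0) = 101.1900
  k=1: S(1,-1) = 71.6648; S(1,+0) = 101.1900; S(1,+1) = 142.8793
  k=2: S(2,-2) = 50.7545; S(2,-1) = 71.6648; S(2,+0) = 101.1900; S(2,+1) = 142.8793; S(2,+2) = 201.7441
Terminal payoffs V(N, j) = max(S_T - K, 0):
  V(2,-2) = 0.000000; V(2,-1) = 0.000000; V(2,+0) = 0.000000; V(2,+1) = 26.689260; V(2,+2) = 85.554075
Backward induction: V(k, j) = exp(-r*dt) * [p_u * V(k+1, j+1) + p_m * V(k+1, j) + p_d * V(k+1, j-1)]
  V(1,-1) = exp(-r*dt) * [p_u*0.000000 + p_m*0.000000 + p_d*0.000000] = 0.000000
  V(1,+0) = exp(-r*dt) * [p_u*26.689260 + p_m*0.000000 + p_d*0.000000] = 4.648877
  V(1,+1) = exp(-r*dt) * [p_u*85.554075 + p_m*26.689260 + p_d*0.000000] = 32.195165
  V(0,+0) = exp(-r*dt) * [p_u*32.195165 + p_m*4.648877 + p_d*0.000000] = 8.620095

Answer: Price = V(0,0) = 8.6201


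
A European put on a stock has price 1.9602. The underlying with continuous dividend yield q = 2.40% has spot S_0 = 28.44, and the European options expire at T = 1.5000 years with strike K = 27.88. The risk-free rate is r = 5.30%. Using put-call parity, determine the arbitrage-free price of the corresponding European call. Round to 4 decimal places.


Answer: Call price = 3.6452

Derivation:
Put-call parity: C - P = S_0 * exp(-qT) - K * exp(-rT).
S_0 * exp(-qT) = 28.4400 * 0.96464029 = 27.43436995
K * exp(-rT) = 27.8800 * 0.92357802 = 25.74935520
C = P + S*exp(-qT) - K*exp(-rT)
C = 1.9602 + 27.43436995 - 25.74935520 = 3.6452


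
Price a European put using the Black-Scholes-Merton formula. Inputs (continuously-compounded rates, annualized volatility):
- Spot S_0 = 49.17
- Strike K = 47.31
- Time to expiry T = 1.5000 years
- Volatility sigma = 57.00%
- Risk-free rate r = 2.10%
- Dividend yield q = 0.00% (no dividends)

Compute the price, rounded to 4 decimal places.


d1 = (ln(S/K) + (r - q + 0.5*sigma^2) * T) / (sigma * sqrt(T)) = 0.44941260
d2 = d1 - sigma * sqrt(T) = -0.24869198
exp(-rT) = 0.96899096; exp(-qT) = 1.00000000
P = K * exp(-rT) * N(-d2) - S_0 * exp(-qT) * N(-d1)
N(-d1) = 0.32656702; N(-d2) = 0.59820047
P = 47.3100 * 0.96899096 * 0.59820047 - 49.1700 * 1.00000000 * 0.32656702 = 11.3660

Answer: Price = 11.3660


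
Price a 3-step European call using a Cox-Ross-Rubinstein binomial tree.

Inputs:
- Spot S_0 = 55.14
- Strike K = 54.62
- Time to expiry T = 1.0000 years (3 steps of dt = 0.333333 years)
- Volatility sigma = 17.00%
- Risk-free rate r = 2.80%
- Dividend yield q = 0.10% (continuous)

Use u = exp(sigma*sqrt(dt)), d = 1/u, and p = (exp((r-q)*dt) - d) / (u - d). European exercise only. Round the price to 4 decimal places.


Answer: Price = V(0,0) = 5.0308

Derivation:
dt = T/N = 0.333333
u = exp(sigma*sqrt(dt)) = 1.103128; d = 1/u = 0.906513
p = (exp((r-q)*dt) - d) / (u - d) = 0.521464
Discount per step: exp(-r*dt) = 0.990710
Stock lattice S(k, i) with i counting down-moves:
  k=0: S(0,0) = 55.1400
  k=1: S(1,0) = 60.8265; S(1,1) = 49.9851
  k=2: S(2,0) = 67.0994; S(2,1) = 55.1400; S(2,2) = 45.3122
  k=3: S(3,0) = 74.0192; S(3,1) = 60.8265; S(3,2) = 49.9851; S(3,3) = 41.0761
Terminal payoffs V(N, i) = max(S_T - K, 0):
  V(3,0) = 19.399165; V(3,1) = 6.206464; V(3,2) = 0.000000; V(3,3) = 0.000000
Backward induction: V(k, i) = exp(-r*dt) * [p * V(k+1, i) + (1-p) * V(k+1, i+1)].
  V(2,0) = exp(-r*dt) * [p*19.399165 + (1-p)*6.206464] = 12.964412
  V(2,1) = exp(-r*dt) * [p*6.206464 + (1-p)*0.000000] = 3.206380
  V(2,2) = exp(-r*dt) * [p*0.000000 + (1-p)*0.000000] = 0.000000
  V(1,0) = exp(-r*dt) * [p*12.964412 + (1-p)*3.206380] = 8.217782
  V(1,1) = exp(-r*dt) * [p*3.206380 + (1-p)*0.000000] = 1.656478
  V(0,0) = exp(-r*dt) * [p*8.217782 + (1-p)*1.656478] = 5.030786


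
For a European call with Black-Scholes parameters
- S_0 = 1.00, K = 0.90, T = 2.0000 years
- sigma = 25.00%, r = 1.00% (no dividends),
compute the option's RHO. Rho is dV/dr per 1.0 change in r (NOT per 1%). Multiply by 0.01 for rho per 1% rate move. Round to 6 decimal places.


Answer: Rho = 1.006669

Derivation:
d1 = 0.5313497782; d2 = 0.1777963876
phi(d1) = 0.3464194945; exp(-qT) = 1.0000000000; exp(-rT) = 0.9801986733
N(d2) = 0.5705585578
Rho = K*T*exp(-rT)*N(d2) = 0.9000 * 2.0000 * 0.9801986733 * 0.5705585578 = 1.006669


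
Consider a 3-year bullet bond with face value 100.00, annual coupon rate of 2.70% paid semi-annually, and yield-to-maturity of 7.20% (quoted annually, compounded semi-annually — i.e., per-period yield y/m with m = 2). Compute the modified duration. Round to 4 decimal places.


Answer: Modified duration = 2.7935

Derivation:
Coupon per period c = face * coupon_rate / m = 1.350000
Periods per year m = 2; per-period yield y/m = 0.036000
Number of cashflows N = 6
Cashflows (t years, CF_t, discount factor 1/(1+y/m)^(m*t), PV):
  t = 0.5000: CF_t = 1.350000, DF = 0.965251, PV = 1.303089
  t = 1.0000: CF_t = 1.350000, DF = 0.931709, PV = 1.257808
  t = 1.5000: CF_t = 1.350000, DF = 0.899333, PV = 1.214100
  t = 2.0000: CF_t = 1.350000, DF = 0.868082, PV = 1.171911
  t = 2.5000: CF_t = 1.350000, DF = 0.837917, PV = 1.131189
  t = 3.0000: CF_t = 101.350000, DF = 0.808801, PV = 81.971941
Price P = sum_t PV_t = 88.050038
First compute Macaulay numerator sum_t t * PV_t:
  t * PV_t at t = 0.5000: 0.651544
  t * PV_t at t = 1.0000: 1.257808
  t * PV_t at t = 1.5000: 1.821150
  t * PV_t at t = 2.0000: 2.343823
  t * PV_t at t = 2.5000: 2.827971
  t * PV_t at t = 3.0000: 245.915824
Macaulay duration D = 254.818120 / 88.050038 = 2.894015
Modified duration = D / (1 + y/m) = 2.894015 / (1 + 0.036000) = 2.793451


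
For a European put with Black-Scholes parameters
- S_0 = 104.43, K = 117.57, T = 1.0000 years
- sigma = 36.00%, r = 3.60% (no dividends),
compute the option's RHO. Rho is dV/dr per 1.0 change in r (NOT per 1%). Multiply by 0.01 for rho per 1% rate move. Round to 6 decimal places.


d1 = -0.0492136400; d2 = -0.4092136400
phi(d1) = 0.3984594572; exp(-qT) = 1.0000000000; exp(-rT) = 0.9646402935
N(-d2) = 0.6588085573
Rho = -K*T*exp(-rT)*N(-d2) = -117.5700 * 1.0000 * 0.9646402935 * 0.6588085573 = -74.717296

Answer: Rho = -74.717296


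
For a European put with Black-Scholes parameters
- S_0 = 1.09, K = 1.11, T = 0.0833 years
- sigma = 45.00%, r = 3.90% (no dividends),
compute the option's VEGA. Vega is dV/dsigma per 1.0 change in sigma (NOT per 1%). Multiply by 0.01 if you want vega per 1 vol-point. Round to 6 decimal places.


Answer: Vega = 0.125347

Derivation:
d1 = -0.0500431384; d2 = -0.1799209656
phi(d1) = 0.3984430543; exp(-qT) = 1.0000000000; exp(-rT) = 0.9967565713
Vega = S * exp(-qT) * phi(d1) * sqrt(T) = 1.0900 * 1.0000000000 * 0.3984430543 * 0.2886173938 = 0.125347


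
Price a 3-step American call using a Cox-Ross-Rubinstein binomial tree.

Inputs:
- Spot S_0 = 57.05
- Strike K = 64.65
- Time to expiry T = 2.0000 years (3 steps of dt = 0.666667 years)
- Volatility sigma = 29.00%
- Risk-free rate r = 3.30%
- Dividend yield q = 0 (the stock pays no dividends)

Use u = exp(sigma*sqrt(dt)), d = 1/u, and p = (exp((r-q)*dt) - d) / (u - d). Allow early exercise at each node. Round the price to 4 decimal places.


dt = T/N = 0.666667
u = exp(sigma*sqrt(dt)) = 1.267167; d = 1/u = 0.789162
p = (exp((r-q)*dt) - d) / (u - d) = 0.487614
Discount per step: exp(-r*dt) = 0.978240
Stock lattice S(k, i) with i counting down-moves:
  k=0: S(0,0) = 57.0500
  k=1: S(1,0) = 72.2919; S(1,1) = 45.0217
  k=2: S(2,0) = 91.6059; S(2,1) = 57.0500; S(2,2) = 35.5294
  k=3: S(3,0) = 116.0801; S(3,1) = 72.2919; S(3,2) = 45.0217; S(3,3) = 28.0384
Terminal payoffs V(N, i) = max(S_T - K, 0):
  V(3,0) = 51.430057; V(3,1) = 7.641900; V(3,2) = 0.000000; V(3,3) = 0.000000
Backward induction: V(k, i) = exp(-r*dt) * [p * V(k+1, i) + (1-p) * V(k+1, i+1)]; then take max(V_cont, immediate exercise) for American.
  V(2,0) = exp(-r*dt) * [p*51.430057 + (1-p)*7.641900] = 28.362707; exercise = 26.955938; V(2,0) = max -> 28.362707
  V(2,1) = exp(-r*dt) * [p*7.641900 + (1-p)*0.000000] = 3.645211; exercise = 0.000000; V(2,1) = max -> 3.645211
  V(2,2) = exp(-r*dt) * [p*0.000000 + (1-p)*0.000000] = 0.000000; exercise = 0.000000; V(2,2) = max -> 0.000000
  V(1,0) = exp(-r*dt) * [p*28.362707 + (1-p)*3.645211] = 15.356217; exercise = 7.641900; V(1,0) = max -> 15.356217
  V(1,1) = exp(-r*dt) * [p*3.645211 + (1-p)*0.000000] = 1.738777; exercise = 0.000000; V(1,1) = max -> 1.738777
  V(0,0) = exp(-r*dt) * [p*15.356217 + (1-p)*1.738777] = 8.196505; exercise = 0.000000; V(0,0) = max -> 8.196505

Answer: Price = V(0,0) = 8.1965


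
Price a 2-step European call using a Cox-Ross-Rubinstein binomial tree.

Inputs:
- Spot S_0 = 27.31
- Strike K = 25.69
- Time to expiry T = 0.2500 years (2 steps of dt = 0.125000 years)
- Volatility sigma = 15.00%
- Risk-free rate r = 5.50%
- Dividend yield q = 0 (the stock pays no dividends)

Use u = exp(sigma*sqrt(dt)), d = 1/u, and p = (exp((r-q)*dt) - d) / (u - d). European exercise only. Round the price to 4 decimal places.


dt = T/N = 0.125000
u = exp(sigma*sqrt(dt)) = 1.054464; d = 1/u = 0.948349
p = (exp((r-q)*dt) - d) / (u - d) = 0.551756
Discount per step: exp(-r*dt) = 0.993149
Stock lattice S(k, i) with i counting down-moves:
  k=0: S(0,0) = 27.3100
  k=1: S(1,0) = 28.7974; S(1,1) = 25.8994
  k=2: S(2,0) = 30.3659; S(2,1) = 27.3100; S(2,2) = 24.5617
Terminal payoffs V(N, i) = max(S_T - K, 0):
  V(2,0) = 4.675860; V(2,1) = 1.620000; V(2,2) = 0.000000
Backward induction: V(k, i) = exp(-r*dt) * [p * V(k+1, i) + (1-p) * V(k+1, i+1)].
  V(1,0) = exp(-r*dt) * [p*4.675860 + (1-p)*1.620000] = 3.283437
  V(1,1) = exp(-r*dt) * [p*1.620000 + (1-p)*0.000000] = 0.887720
  V(0,0) = exp(-r*dt) * [p*3.283437 + (1-p)*0.887720] = 2.194432

Answer: Price = V(0,0) = 2.1944


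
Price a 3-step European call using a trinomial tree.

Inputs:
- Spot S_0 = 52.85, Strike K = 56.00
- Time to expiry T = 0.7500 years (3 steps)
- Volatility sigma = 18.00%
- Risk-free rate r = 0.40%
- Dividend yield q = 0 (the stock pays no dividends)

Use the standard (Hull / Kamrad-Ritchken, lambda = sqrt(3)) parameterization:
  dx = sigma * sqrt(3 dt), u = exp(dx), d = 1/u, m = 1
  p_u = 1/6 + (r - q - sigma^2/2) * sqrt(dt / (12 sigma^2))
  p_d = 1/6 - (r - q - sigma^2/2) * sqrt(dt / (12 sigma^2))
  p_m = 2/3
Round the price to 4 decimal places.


dt = T/N = 0.250000; dx = sigma*sqrt(3*dt) = 0.155885
u = exp(dx) = 1.168691; d = 1/u = 0.855658
p_u = 0.156884, p_m = 0.666667, p_d = 0.176450
Discount per step: exp(-r*dt) = 0.999000
Stock lattice S(k, j) with j the centered position index:
  k=0: S(0,+0) = 52.8500
  k=1: S(1,-1) = 45.2215; S(1,+0) = 52.8500; S(1,+1) = 61.7653
  k=2: S(2,-2) = 38.6942; S(2,-1) = 45.2215; S(2,+0) = 52.8500; S(2,+1) = 61.7653; S(2,+2) = 72.1846
  k=3: S(3,-3) = 33.1090; S(3,-2) = 38.6942; S(3,-1) = 45.2215; S(3,+0) = 52.8500; S(3,+1) = 61.7653; S(3,+2) = 72.1846; S(3,+3) = 84.3615
Terminal payoffs V(N, j) = max(S_T - K, 0):
  V(3,-3) = 0.000000; V(3,-2) = 0.000000; V(3,-1) = 0.000000; V(3,+0) = 0.000000; V(3,+1) = 5.765335; V(3,+2) = 16.184609; V(3,+3) = 28.361525
Backward induction: V(k, j) = exp(-r*dt) * [p_u * V(k+1, j+1) + p_m * V(k+1, j) + p_d * V(k+1, j-1)]
  V(2,-2) = exp(-r*dt) * [p_u*0.000000 + p_m*0.000000 + p_d*0.000000] = 0.000000
  V(2,-1) = exp(-r*dt) * [p_u*0.000000 + p_m*0.000000 + p_d*0.000000] = 0.000000
  V(2,+0) = exp(-r*dt) * [p_u*5.765335 + p_m*0.000000 + p_d*0.000000] = 0.903584
  V(2,+1) = exp(-r*dt) * [p_u*16.184609 + p_m*5.765335 + p_d*0.000000] = 6.376280
  V(2,+2) = exp(-r*dt) * [p_u*28.361525 + p_m*16.184609 + p_d*5.765335] = 16.240245
  V(1,-1) = exp(-r*dt) * [p_u*0.903584 + p_m*0.000000 + p_d*0.000000] = 0.141616
  V(1,+0) = exp(-r*dt) * [p_u*6.376280 + p_m*0.903584 + p_d*0.000000] = 1.601122
  V(1,+1) = exp(-r*dt) * [p_u*16.240245 + p_m*6.376280 + p_d*0.903584] = 6.951167
  V(0,+0) = exp(-r*dt) * [p_u*6.951167 + p_m*1.601122 + p_d*0.141616] = 2.180746

Answer: Price = V(0,0) = 2.1807


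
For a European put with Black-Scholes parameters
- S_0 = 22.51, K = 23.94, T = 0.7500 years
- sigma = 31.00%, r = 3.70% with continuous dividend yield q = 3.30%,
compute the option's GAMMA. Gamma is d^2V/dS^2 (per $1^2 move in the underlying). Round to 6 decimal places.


d1 = -0.0840083574; d2 = -0.3524762326
phi(d1) = 0.3975370128; exp(-qT) = 0.9755537700; exp(-rT) = 0.9726314943
Gamma = exp(-qT) * phi(d1) / (S * sigma * sqrt(T)) = 0.9755537700 * 0.3975370128 / (22.5100 * 0.3100 * 0.8660254038) = 0.064174

Answer: Gamma = 0.064174


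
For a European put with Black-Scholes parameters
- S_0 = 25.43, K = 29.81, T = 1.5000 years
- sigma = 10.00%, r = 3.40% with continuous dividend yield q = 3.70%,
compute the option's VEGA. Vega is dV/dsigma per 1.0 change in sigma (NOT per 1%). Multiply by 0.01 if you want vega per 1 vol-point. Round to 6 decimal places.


Answer: Vega = 5.227402

Derivation:
d1 = -1.2730351594; d2 = -1.3955096465
phi(d1) = 0.1774178149; exp(-qT) = 0.9460120237; exp(-rT) = 0.9502786705
Vega = S * exp(-qT) * phi(d1) * sqrt(T) = 25.4300 * 0.9460120237 * 0.1774178149 * 1.2247448714 = 5.227402


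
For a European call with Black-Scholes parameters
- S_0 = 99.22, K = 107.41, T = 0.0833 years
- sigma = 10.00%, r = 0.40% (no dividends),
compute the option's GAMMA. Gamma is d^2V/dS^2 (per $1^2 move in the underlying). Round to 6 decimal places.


Answer: Gamma = 0.003428

Derivation:
d1 = -2.7220805962; d2 = -2.7509423356
phi(d1) = 0.0098154273; exp(-qT) = 1.0000000000; exp(-rT) = 0.9996668555
Gamma = exp(-qT) * phi(d1) / (S * sigma * sqrt(T)) = 1.0000000000 * 0.0098154273 / (99.2200 * 0.1000 * 0.2886173938) = 0.003428


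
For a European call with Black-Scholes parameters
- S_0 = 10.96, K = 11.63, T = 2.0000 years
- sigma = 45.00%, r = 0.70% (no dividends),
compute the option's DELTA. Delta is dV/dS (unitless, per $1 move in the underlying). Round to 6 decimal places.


d1 = 0.2469598953; d2 = -0.3894362078
phi(d1) = 0.3869603182; exp(-qT) = 1.0000000000; exp(-rT) = 0.9860975443
N(d1) = 0.5975303691
Delta = exp(-qT) * N(d1) = 1.0000000000 * 0.5975303691 = 0.597530

Answer: Delta = 0.597530


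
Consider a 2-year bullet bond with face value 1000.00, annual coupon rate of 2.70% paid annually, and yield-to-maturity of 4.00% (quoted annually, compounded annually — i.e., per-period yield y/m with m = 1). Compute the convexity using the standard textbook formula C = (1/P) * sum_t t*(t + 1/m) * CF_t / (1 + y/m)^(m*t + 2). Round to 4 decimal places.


Coupon per period c = face * coupon_rate / m = 27.000000
Periods per year m = 1; per-period yield y/m = 0.040000
Number of cashflows N = 2
Cashflows (t years, CF_t, discount factor 1/(1+y/m)^(m*t), PV):
  t = 1.0000: CF_t = 27.000000, DF = 0.961538, PV = 25.961538
  t = 2.0000: CF_t = 1027.000000, DF = 0.924556, PV = 949.519231
Price P = sum_t PV_t = 975.480769
Convexity numerator sum_t t*(t + 1/m) * CF_t / (1+y/m)^(m*t + 2):
  t = 1.0000: term = 48.005803
  t = 2.0000: term = 5267.303425
Convexity = (1/P) * sum = 5315.309228 / 975.480769 = 5.448912

Answer: Convexity = 5.4489


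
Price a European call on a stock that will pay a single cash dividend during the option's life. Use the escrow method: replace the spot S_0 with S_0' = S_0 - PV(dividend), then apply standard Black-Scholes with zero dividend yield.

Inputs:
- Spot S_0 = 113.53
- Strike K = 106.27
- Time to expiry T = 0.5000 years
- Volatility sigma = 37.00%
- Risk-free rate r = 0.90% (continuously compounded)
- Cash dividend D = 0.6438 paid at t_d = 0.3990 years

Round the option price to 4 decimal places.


PV(D) = D * exp(-r * t_d) = 0.6438 * 0.99641544 = 0.64149226
S_0' = S_0 - PV(D) = 113.5300 - 0.64149226 = 112.88850774
d1 = (ln(S_0'/K) + (r + sigma^2/2)*T) / (sigma*sqrt(T)) = 0.37894292
d2 = d1 - sigma*sqrt(T) = 0.11731341
exp(-rT) = 0.99551011
N(d1) = 0.64763487; N(d2) = 0.54669415
C = S_0' * N(d1) - K * exp(-rT) * N(d2) = 112.88850774 * 0.64763487 - 106.2700 * 0.99551011 * 0.54669415 = 15.2742

Answer: Price = 15.2742


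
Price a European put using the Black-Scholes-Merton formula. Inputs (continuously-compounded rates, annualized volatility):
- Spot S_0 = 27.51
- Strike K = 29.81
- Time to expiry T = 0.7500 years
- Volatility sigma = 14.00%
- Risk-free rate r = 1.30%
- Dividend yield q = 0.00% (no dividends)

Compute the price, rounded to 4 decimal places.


d1 = (ln(S/K) + (r - q + 0.5*sigma^2) * T) / (sigma * sqrt(T)) = -0.52121807
d2 = d1 - sigma * sqrt(T) = -0.64246163
exp(-rT) = 0.99029738; exp(-qT) = 1.00000000
P = K * exp(-rT) * N(-d2) - S_0 * exp(-qT) * N(-d1)
N(-d1) = 0.69889257; N(-d2) = 0.73971325
P = 29.8100 * 0.99029738 * 0.73971325 - 27.5100 * 1.00000000 * 0.69889257 = 2.6104

Answer: Price = 2.6104


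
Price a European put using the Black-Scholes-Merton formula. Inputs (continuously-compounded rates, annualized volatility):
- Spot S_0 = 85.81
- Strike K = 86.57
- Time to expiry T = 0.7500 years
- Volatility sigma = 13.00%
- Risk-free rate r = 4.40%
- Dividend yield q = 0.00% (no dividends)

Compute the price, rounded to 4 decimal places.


d1 = (ln(S/K) + (r - q + 0.5*sigma^2) * T) / (sigma * sqrt(T)) = 0.27108562
d2 = d1 - sigma * sqrt(T) = 0.15850232
exp(-rT) = 0.96753856; exp(-qT) = 1.00000000
P = K * exp(-rT) * N(-d2) - S_0 * exp(-qT) * N(-d1)
N(-d1) = 0.39316259; N(-d2) = 0.43703050
P = 86.5700 * 0.96753856 * 0.43703050 - 85.8100 * 1.00000000 * 0.39316259 = 2.8683

Answer: Price = 2.8683


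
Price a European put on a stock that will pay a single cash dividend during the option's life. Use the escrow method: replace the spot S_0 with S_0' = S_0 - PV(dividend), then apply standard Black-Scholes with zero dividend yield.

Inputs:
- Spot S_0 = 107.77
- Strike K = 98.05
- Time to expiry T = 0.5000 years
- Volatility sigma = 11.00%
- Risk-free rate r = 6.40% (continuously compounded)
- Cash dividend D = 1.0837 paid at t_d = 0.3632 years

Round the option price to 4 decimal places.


Answer: Price = 0.2295

Derivation:
PV(D) = D * exp(-r * t_d) = 1.0837 * 0.97702328 = 1.05880013
S_0' = S_0 - PV(D) = 107.7700 - 1.05880013 = 106.71119987
d1 = (ln(S_0'/K) + (r + sigma^2/2)*T) / (sigma*sqrt(T)) = 1.53858164
d2 = d1 - sigma*sqrt(T) = 1.46079989
exp(-rT) = 0.96850658
N(-d1) = 0.06195323; N(-d2) = 0.07203518
P = K * exp(-rT) * N(-d2) - S_0' * N(-d1) = 98.0500 * 0.96850658 * 0.07203518 - 106.71119987 * 0.06195323 = 0.2295


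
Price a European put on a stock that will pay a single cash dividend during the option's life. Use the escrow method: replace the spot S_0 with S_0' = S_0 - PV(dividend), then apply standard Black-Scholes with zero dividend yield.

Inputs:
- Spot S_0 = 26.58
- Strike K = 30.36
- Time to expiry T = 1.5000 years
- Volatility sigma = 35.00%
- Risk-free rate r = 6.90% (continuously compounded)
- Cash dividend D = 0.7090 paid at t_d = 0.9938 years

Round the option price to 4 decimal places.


Answer: Price = 5.2868

Derivation:
PV(D) = D * exp(-r * t_d) = 0.7090 * 0.93372604 = 0.66201176
S_0' = S_0 - PV(D) = 26.5800 - 0.66201176 = 25.91798824
d1 = (ln(S_0'/K) + (r + sigma^2/2)*T) / (sigma*sqrt(T)) = 0.08674997
d2 = d1 - sigma*sqrt(T) = -0.34191074
exp(-rT) = 0.90167602
N(-d1) = 0.46543513; N(-d2) = 0.63379097
P = K * exp(-rT) * N(-d2) - S_0' * N(-d1) = 30.3600 * 0.90167602 * 0.63379097 - 25.91798824 * 0.46543513 = 5.2868


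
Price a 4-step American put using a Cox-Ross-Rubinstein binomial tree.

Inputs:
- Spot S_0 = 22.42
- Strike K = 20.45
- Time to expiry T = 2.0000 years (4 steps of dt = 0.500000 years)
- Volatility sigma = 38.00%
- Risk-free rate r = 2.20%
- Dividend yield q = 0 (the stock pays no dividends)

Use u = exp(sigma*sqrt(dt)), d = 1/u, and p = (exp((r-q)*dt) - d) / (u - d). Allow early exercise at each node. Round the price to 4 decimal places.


dt = T/N = 0.500000
u = exp(sigma*sqrt(dt)) = 1.308263; d = 1/u = 0.764372
p = (exp((r-q)*dt) - d) / (u - d) = 0.453562
Discount per step: exp(-r*dt) = 0.989060
Stock lattice S(k, i) with i counting down-moves:
  k=0: S(0,0) = 22.4200
  k=1: S(1,0) = 29.3313; S(1,1) = 17.1372
  k=2: S(2,0) = 38.3730; S(2,1) = 22.4200; S(2,2) = 13.0992
  k=3: S(3,0) = 50.2020; S(3,1) = 29.3313; S(3,2) = 17.1372; S(3,3) = 10.0127
  k=4: S(4,0) = 65.6775; S(4,1) = 38.3730; S(4,2) = 22.4200; S(4,3) = 13.0992; S(4,4) = 7.6534
Terminal payoffs V(N, i) = max(K - S_T, 0):
  V(4,0) = 0.000000; V(4,1) = 0.000000; V(4,2) = 0.000000; V(4,3) = 7.350786; V(4,4) = 12.796591
Backward induction: V(k, i) = exp(-r*dt) * [p * V(k+1, i) + (1-p) * V(k+1, i+1)]; then take max(V_cont, immediate exercise) for American.
  V(3,0) = exp(-r*dt) * [p*0.000000 + (1-p)*0.000000] = 0.000000; exercise = 0.000000; V(3,0) = max -> 0.000000
  V(3,1) = exp(-r*dt) * [p*0.000000 + (1-p)*0.000000] = 0.000000; exercise = 0.000000; V(3,1) = max -> 0.000000
  V(3,2) = exp(-r*dt) * [p*0.000000 + (1-p)*7.350786] = 3.972803; exercise = 3.312778; V(3,2) = max -> 3.972803
  V(3,3) = exp(-r*dt) * [p*7.350786 + (1-p)*12.796591] = 10.213609; exercise = 10.437326; V(3,3) = max -> 10.437326
  V(2,0) = exp(-r*dt) * [p*0.000000 + (1-p)*0.000000] = 0.000000; exercise = 0.000000; V(2,0) = max -> 0.000000
  V(2,1) = exp(-r*dt) * [p*0.000000 + (1-p)*3.972803] = 2.147140; exercise = 0.000000; V(2,1) = max -> 2.147140
  V(2,2) = exp(-r*dt) * [p*3.972803 + (1-p)*10.437326] = 7.423156; exercise = 7.350786; V(2,2) = max -> 7.423156
  V(1,0) = exp(-r*dt) * [p*0.000000 + (1-p)*2.147140] = 1.160443; exercise = 0.000000; V(1,0) = max -> 1.160443
  V(1,1) = exp(-r*dt) * [p*2.147140 + (1-p)*7.423156] = 4.975125; exercise = 3.312778; V(1,1) = max -> 4.975125
  V(0,0) = exp(-r*dt) * [p*1.160443 + (1-p)*4.975125] = 3.209430; exercise = 0.000000; V(0,0) = max -> 3.209430

Answer: Price = V(0,0) = 3.2094


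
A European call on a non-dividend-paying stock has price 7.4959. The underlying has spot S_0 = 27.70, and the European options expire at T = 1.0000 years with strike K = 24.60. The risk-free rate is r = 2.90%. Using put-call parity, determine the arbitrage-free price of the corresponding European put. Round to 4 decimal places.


Put-call parity: C - P = S_0 * exp(-qT) - K * exp(-rT).
S_0 * exp(-qT) = 27.7000 * 1.00000000 = 27.70000000
K * exp(-rT) = 24.6000 * 0.97141646 = 23.89684503
P = C - S*exp(-qT) + K*exp(-rT)
P = 7.4959 - 27.70000000 + 23.89684503 = 3.6927

Answer: Put price = 3.6927


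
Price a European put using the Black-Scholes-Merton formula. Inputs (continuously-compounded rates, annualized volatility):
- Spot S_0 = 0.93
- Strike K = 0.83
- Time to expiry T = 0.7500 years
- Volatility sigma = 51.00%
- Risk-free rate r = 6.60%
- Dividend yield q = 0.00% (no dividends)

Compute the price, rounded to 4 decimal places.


d1 = (ln(S/K) + (r - q + 0.5*sigma^2) * T) / (sigma * sqrt(T)) = 0.59047397
d2 = d1 - sigma * sqrt(T) = 0.14880102
exp(-rT) = 0.95170516; exp(-qT) = 1.00000000
P = K * exp(-rT) * N(-d2) - S_0 * exp(-qT) * N(-d1)
N(-d1) = 0.27743646; N(-d2) = 0.44085532
P = 0.8300 * 0.95170516 * 0.44085532 - 0.9300 * 1.00000000 * 0.27743646 = 0.0902

Answer: Price = 0.0902


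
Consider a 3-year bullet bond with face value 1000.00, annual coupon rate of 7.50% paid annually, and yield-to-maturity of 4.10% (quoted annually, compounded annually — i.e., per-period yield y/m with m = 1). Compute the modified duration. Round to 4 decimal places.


Coupon per period c = face * coupon_rate / m = 75.000000
Periods per year m = 1; per-period yield y/m = 0.041000
Number of cashflows N = 3
Cashflows (t years, CF_t, discount factor 1/(1+y/m)^(m*t), PV):
  t = 1.0000: CF_t = 75.000000, DF = 0.960615, PV = 72.046110
  t = 2.0000: CF_t = 75.000000, DF = 0.922781, PV = 69.208559
  t = 3.0000: CF_t = 1075.000000, DF = 0.886437, PV = 952.919635
Price P = sum_t PV_t = 1094.174303
First compute Macaulay numerator sum_t t * PV_t:
  t * PV_t at t = 1.0000: 72.046110
  t * PV_t at t = 2.0000: 138.417117
  t * PV_t at t = 3.0000: 2858.758905
Macaulay duration D = 3069.222132 / 1094.174303 = 2.805058
Modified duration = D / (1 + y/m) = 2.805058 / (1 + 0.041000) = 2.694580

Answer: Modified duration = 2.6946


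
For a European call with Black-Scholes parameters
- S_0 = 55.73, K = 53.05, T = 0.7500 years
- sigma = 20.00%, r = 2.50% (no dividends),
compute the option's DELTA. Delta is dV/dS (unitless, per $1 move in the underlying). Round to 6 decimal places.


d1 = 0.4793955013; d2 = 0.3061904206
phi(d1) = 0.3556356396; exp(-qT) = 1.0000000000; exp(-rT) = 0.9814246877
N(d1) = 0.6841713534
Delta = exp(-qT) * N(d1) = 1.0000000000 * 0.6841713534 = 0.684171

Answer: Delta = 0.684171
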